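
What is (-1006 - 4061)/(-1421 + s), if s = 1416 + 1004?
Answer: -563/111 ≈ -5.0721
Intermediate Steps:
s = 2420
(-1006 - 4061)/(-1421 + s) = (-1006 - 4061)/(-1421 + 2420) = -5067/999 = -5067*1/999 = -563/111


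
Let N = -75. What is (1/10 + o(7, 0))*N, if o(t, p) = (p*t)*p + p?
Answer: -15/2 ≈ -7.5000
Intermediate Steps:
o(t, p) = p + t*p**2 (o(t, p) = t*p**2 + p = p + t*p**2)
(1/10 + o(7, 0))*N = (1/10 + 0*(1 + 0*7))*(-75) = (1/10 + 0*(1 + 0))*(-75) = (1/10 + 0*1)*(-75) = (1/10 + 0)*(-75) = (1/10)*(-75) = -15/2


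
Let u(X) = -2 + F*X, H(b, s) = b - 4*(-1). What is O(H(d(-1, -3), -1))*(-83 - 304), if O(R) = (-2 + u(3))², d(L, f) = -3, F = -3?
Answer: -65403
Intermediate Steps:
H(b, s) = 4 + b (H(b, s) = b + 4 = 4 + b)
u(X) = -2 - 3*X
O(R) = 169 (O(R) = (-2 + (-2 - 3*3))² = (-2 + (-2 - 9))² = (-2 - 11)² = (-13)² = 169)
O(H(d(-1, -3), -1))*(-83 - 304) = 169*(-83 - 304) = 169*(-387) = -65403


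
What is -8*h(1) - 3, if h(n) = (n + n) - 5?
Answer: 21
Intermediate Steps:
h(n) = -5 + 2*n (h(n) = 2*n - 5 = -5 + 2*n)
-8*h(1) - 3 = -8*(-5 + 2*1) - 3 = -8*(-5 + 2) - 3 = -8*(-3) - 3 = 24 - 3 = 21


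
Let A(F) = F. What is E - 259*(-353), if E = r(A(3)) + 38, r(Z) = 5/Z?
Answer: 274400/3 ≈ 91467.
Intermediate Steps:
E = 119/3 (E = 5/3 + 38 = 119/3 ≈ 39.667)
E - 259*(-353) = 119/3 - 259*(-353) = 119/3 + 91427 = 274400/3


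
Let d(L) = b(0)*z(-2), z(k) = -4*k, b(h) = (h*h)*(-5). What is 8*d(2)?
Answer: 0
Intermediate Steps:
b(h) = -5*h**2 (b(h) = h**2*(-5) = -5*h**2)
d(L) = 0 (d(L) = (-5*0**2)*(-4*(-2)) = -5*0*8 = 0*8 = 0)
8*d(2) = 8*0 = 0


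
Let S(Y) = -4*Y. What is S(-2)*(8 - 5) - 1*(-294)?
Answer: 318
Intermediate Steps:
S(-2)*(8 - 5) - 1*(-294) = (-4*(-2))*(8 - 5) - 1*(-294) = 8*3 + 294 = 24 + 294 = 318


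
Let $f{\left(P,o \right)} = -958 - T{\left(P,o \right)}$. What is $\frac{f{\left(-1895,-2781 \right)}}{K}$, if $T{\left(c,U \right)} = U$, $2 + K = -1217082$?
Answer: $- \frac{1823}{1217084} \approx -0.0014978$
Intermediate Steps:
$K = -1217084$ ($K = -2 - 1217082 = -1217084$)
$f{\left(P,o \right)} = -958 - o$
$\frac{f{\left(-1895,-2781 \right)}}{K} = \frac{-958 - -2781}{-1217084} = \left(-958 + 2781\right) \left(- \frac{1}{1217084}\right) = 1823 \left(- \frac{1}{1217084}\right) = - \frac{1823}{1217084}$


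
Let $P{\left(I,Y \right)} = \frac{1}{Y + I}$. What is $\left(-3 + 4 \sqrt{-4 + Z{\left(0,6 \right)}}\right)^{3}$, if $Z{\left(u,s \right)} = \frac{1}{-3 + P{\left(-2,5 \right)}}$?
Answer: $603 - 43 i \sqrt{70} \approx 603.0 - 359.76 i$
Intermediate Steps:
$P{\left(I,Y \right)} = \frac{1}{I + Y}$
$Z{\left(u,s \right)} = - \frac{3}{8}$ ($Z{\left(u,s \right)} = \frac{1}{-3 + \frac{1}{-2 + 5}} = \frac{1}{-3 + \frac{1}{3}} = \frac{1}{- \frac{8}{3}} = - \frac{3}{8}$)
$\left(-3 + 4 \sqrt{-4 + Z{\left(0,6 \right)}}\right)^{3} = \left(-3 + 4 \sqrt{-4 - \frac{3}{8}}\right)^{3} = \left(-3 + 4 \sqrt{- \frac{35}{8}}\right)^{3} = \left(-3 + 4 \frac{i \sqrt{70}}{4}\right)^{3} = \left(-3 + i \sqrt{70}\right)^{3}$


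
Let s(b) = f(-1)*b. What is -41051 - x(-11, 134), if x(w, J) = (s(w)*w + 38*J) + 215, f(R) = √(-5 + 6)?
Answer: -46479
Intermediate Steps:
f(R) = 1 (f(R) = √1 = 1)
s(b) = b (s(b) = 1*b = b)
x(w, J) = 215 + w² + 38*J (x(w, J) = (w*w + 38*J) + 215 = (w² + 38*J) + 215 = 215 + w² + 38*J)
-41051 - x(-11, 134) = -41051 - (215 + (-11)² + 38*134) = -41051 - (215 + 121 + 5092) = -41051 - 1*5428 = -41051 - 5428 = -46479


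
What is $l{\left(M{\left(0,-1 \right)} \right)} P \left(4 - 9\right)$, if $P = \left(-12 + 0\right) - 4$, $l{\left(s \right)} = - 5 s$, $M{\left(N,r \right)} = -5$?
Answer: $2000$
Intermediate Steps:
$P = -16$ ($P = -12 - 4 = -16$)
$l{\left(M{\left(0,-1 \right)} \right)} P \left(4 - 9\right) = \left(-5\right) \left(-5\right) \left(-16\right) \left(4 - 9\right) = 25 \left(-16\right) \left(4 - 9\right) = \left(-400\right) \left(-5\right) = 2000$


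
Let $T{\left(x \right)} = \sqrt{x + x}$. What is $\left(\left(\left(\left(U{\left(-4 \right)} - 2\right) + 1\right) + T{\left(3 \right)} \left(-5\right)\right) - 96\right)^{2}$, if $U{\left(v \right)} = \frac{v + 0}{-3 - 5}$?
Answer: $\frac{37849}{4} + 965 \sqrt{6} \approx 11826.0$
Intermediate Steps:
$T{\left(x \right)} = \sqrt{2} \sqrt{x}$ ($T{\left(x \right)} = \sqrt{2 x} = \sqrt{2} \sqrt{x}$)
$U{\left(v \right)} = - \frac{v}{8}$ ($U{\left(v \right)} = \frac{v}{-8} = v \left(- \frac{1}{8}\right) = - \frac{v}{8}$)
$\left(\left(\left(\left(U{\left(-4 \right)} - 2\right) + 1\right) + T{\left(3 \right)} \left(-5\right)\right) - 96\right)^{2} = \left(\left(\left(\left(\left(- \frac{1}{8}\right) \left(-4\right) - 2\right) + 1\right) + \sqrt{2} \sqrt{3} \left(-5\right)\right) - 96\right)^{2} = \left(\left(\left(\left(\frac{1}{2} - 2\right) + 1\right) + \sqrt{6} \left(-5\right)\right) - 96\right)^{2} = \left(\left(\left(- \frac{3}{2} + 1\right) - 5 \sqrt{6}\right) - 96\right)^{2} = \left(\left(- \frac{1}{2} - 5 \sqrt{6}\right) - 96\right)^{2} = \left(- \frac{193}{2} - 5 \sqrt{6}\right)^{2}$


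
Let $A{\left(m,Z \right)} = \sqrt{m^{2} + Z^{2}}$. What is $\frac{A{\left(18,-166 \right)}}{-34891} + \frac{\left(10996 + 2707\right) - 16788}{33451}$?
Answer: $- \frac{3085}{33451} - \frac{2 \sqrt{6970}}{34891} \approx -0.09701$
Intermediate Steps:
$A{\left(m,Z \right)} = \sqrt{Z^{2} + m^{2}}$
$\frac{A{\left(18,-166 \right)}}{-34891} + \frac{\left(10996 + 2707\right) - 16788}{33451} = \frac{\sqrt{\left(-166\right)^{2} + 18^{2}}}{-34891} + \frac{\left(10996 + 2707\right) - 16788}{33451} = \sqrt{27556 + 324} \left(- \frac{1}{34891}\right) + \left(13703 - 16788\right) \frac{1}{33451} = \sqrt{27880} \left(- \frac{1}{34891}\right) - \frac{3085}{33451} = 2 \sqrt{6970} \left(- \frac{1}{34891}\right) - \frac{3085}{33451} = - \frac{2 \sqrt{6970}}{34891} - \frac{3085}{33451} = - \frac{3085}{33451} - \frac{2 \sqrt{6970}}{34891}$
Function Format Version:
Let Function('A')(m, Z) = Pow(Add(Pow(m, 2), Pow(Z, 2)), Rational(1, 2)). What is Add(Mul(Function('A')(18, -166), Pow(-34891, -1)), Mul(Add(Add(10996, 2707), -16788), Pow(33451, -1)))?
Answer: Add(Rational(-3085, 33451), Mul(Rational(-2, 34891), Pow(6970, Rational(1, 2)))) ≈ -0.097010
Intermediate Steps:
Function('A')(m, Z) = Pow(Add(Pow(Z, 2), Pow(m, 2)), Rational(1, 2))
Add(Mul(Function('A')(18, -166), Pow(-34891, -1)), Mul(Add(Add(10996, 2707), -16788), Pow(33451, -1))) = Add(Mul(Pow(Add(Pow(-166, 2), Pow(18, 2)), Rational(1, 2)), Pow(-34891, -1)), Mul(Add(Add(10996, 2707), -16788), Pow(33451, -1))) = Add(Mul(Pow(Add(27556, 324), Rational(1, 2)), Rational(-1, 34891)), Mul(Add(13703, -16788), Rational(1, 33451))) = Add(Mul(Pow(27880, Rational(1, 2)), Rational(-1, 34891)), Mul(-3085, Rational(1, 33451))) = Add(Mul(Mul(2, Pow(6970, Rational(1, 2))), Rational(-1, 34891)), Rational(-3085, 33451)) = Add(Mul(Rational(-2, 34891), Pow(6970, Rational(1, 2))), Rational(-3085, 33451)) = Add(Rational(-3085, 33451), Mul(Rational(-2, 34891), Pow(6970, Rational(1, 2))))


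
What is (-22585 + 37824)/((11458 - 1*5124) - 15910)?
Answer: -2177/1368 ≈ -1.5914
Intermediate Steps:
(-22585 + 37824)/((11458 - 1*5124) - 15910) = 15239/((11458 - 5124) - 15910) = 15239/(6334 - 15910) = 15239/(-9576) = 15239*(-1/9576) = -2177/1368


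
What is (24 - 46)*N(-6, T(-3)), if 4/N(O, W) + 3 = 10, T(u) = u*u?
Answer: -88/7 ≈ -12.571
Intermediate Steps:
T(u) = u**2
N(O, W) = 4/7 (N(O, W) = 4/(-3 + 10) = 4/7)
(24 - 46)*N(-6, T(-3)) = (24 - 46)*(4/7) = -22*4/7 = -88/7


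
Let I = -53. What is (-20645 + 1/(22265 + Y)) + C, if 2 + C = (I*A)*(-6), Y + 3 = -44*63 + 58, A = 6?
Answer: -366309971/19548 ≈ -18739.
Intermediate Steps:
Y = -2717 (Y = -3 + (-44*63 + 58) = -3 + (-2772 + 58) = -3 - 2714 = -2717)
C = 1906 (C = -2 - 53*6*(-6) = -2 - 318*(-6) = -2 + 1908 = 1906)
(-20645 + 1/(22265 + Y)) + C = (-20645 + 1/(22265 - 2717)) + 1906 = (-20645 + 1/19548) + 1906 = -403568459/19548 + 1906 = -366309971/19548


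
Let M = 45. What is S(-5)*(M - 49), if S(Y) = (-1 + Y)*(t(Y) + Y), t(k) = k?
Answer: -240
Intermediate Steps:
S(Y) = 2*Y*(-1 + Y) (S(Y) = (-1 + Y)*(Y + Y) = (-1 + Y)*(2*Y) = 2*Y*(-1 + Y))
S(-5)*(M - 49) = (2*(-5)*(-1 - 5))*(45 - 49) = (2*(-5)*(-6))*(-4) = 60*(-4) = -240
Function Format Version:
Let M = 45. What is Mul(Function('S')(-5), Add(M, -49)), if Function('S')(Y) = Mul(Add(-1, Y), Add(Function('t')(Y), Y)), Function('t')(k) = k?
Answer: -240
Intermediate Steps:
Function('S')(Y) = Mul(2, Y, Add(-1, Y)) (Function('S')(Y) = Mul(Add(-1, Y), Add(Y, Y)) = Mul(Add(-1, Y), Mul(2, Y)) = Mul(2, Y, Add(-1, Y)))
Mul(Function('S')(-5), Add(M, -49)) = Mul(Mul(2, -5, Add(-1, -5)), Add(45, -49)) = Mul(Mul(2, -5, -6), -4) = Mul(60, -4) = -240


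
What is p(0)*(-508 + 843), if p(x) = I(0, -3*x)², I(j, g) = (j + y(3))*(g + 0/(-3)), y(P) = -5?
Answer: 0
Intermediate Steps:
I(j, g) = g*(-5 + j) (I(j, g) = (j - 5)*(g + 0/(-3)) = (-5 + j)*(g + 0*(-⅓)) = (-5 + j)*(g + 0) = (-5 + j)*g = g*(-5 + j))
p(x) = 225*x² (p(x) = ((-3*x)*(-5 + 0))² = (-3*x*(-5))² = (15*x)² = 225*x²)
p(0)*(-508 + 843) = (225*0²)*(-508 + 843) = (225*0)*335 = 0*335 = 0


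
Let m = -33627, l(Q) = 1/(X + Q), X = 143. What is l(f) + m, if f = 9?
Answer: -5111303/152 ≈ -33627.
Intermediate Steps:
l(Q) = 1/(143 + Q)
l(f) + m = 1/(143 + 9) - 33627 = 1/152 - 33627 = -5111303/152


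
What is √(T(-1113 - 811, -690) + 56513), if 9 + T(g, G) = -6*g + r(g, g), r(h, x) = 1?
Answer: 3*√7561 ≈ 260.86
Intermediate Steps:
T(g, G) = -8 - 6*g (T(g, G) = -9 + (-6*g + 1) = -9 + (1 - 6*g) = -8 - 6*g)
√(T(-1113 - 811, -690) + 56513) = √((-8 - 6*(-1113 - 811)) + 56513) = √((-8 - 6*(-1924)) + 56513) = √((-8 + 11544) + 56513) = √(11536 + 56513) = √68049 = 3*√7561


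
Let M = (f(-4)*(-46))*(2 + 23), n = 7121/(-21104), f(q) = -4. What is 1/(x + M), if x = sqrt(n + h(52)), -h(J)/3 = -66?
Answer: 97078400/446556468529 - 4*sqrt(5502170249)/446556468529 ≈ 0.00021673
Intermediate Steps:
h(J) = 198 (h(J) = -3*(-66) = 198)
n = -7121/21104 (n = 7121*(-1/21104) = -7121/21104 ≈ -0.33742)
x = sqrt(5502170249)/5276 (x = sqrt(-7121/21104 + 198) = sqrt(4171471/21104) = sqrt(5502170249)/5276 ≈ 14.059)
M = 4600 (M = (-4*(-46))*(2 + 23) = 184*25 = 4600)
1/(x + M) = 1/(sqrt(5502170249)/5276 + 4600) = 1/(4600 + sqrt(5502170249)/5276)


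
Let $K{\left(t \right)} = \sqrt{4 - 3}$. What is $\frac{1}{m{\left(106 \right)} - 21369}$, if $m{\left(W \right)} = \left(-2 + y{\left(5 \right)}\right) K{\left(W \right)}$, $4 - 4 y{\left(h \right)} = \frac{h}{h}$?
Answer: $- \frac{4}{85481} \approx -4.6794 \cdot 10^{-5}$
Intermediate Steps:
$K{\left(t \right)} = 1$ ($K{\left(t \right)} = \sqrt{1} = 1$)
$y{\left(h \right)} = \frac{3}{4}$ ($y{\left(h \right)} = 1 - \frac{h \frac{1}{h}}{4} = 1 - \frac{1}{4} = \frac{3}{4}$)
$m{\left(W \right)} = - \frac{5}{4}$ ($m{\left(W \right)} = \left(-2 + \frac{3}{4}\right) 1 = \left(- \frac{5}{4}\right) 1 = - \frac{5}{4}$)
$\frac{1}{m{\left(106 \right)} - 21369} = \frac{1}{- \frac{5}{4} - 21369} = \frac{1}{- \frac{85481}{4}} = - \frac{4}{85481}$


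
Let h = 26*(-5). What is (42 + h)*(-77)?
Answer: 6776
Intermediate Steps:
h = -130
(42 + h)*(-77) = (42 - 130)*(-77) = -88*(-77) = 6776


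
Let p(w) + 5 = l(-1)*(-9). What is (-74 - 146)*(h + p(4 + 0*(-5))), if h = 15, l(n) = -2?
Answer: -6160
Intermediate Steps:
p(w) = 13 (p(w) = -5 - 2*(-9) = -5 + 18 = 13)
(-74 - 146)*(h + p(4 + 0*(-5))) = (-74 - 146)*(15 + 13) = -220*28 = -6160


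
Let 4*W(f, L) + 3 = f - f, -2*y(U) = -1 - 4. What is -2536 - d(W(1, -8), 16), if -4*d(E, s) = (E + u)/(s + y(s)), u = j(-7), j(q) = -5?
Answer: -750679/296 ≈ -2536.1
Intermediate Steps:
y(U) = 5/2 (y(U) = -(-1 - 4)/2 = -½*(-5) = 5/2)
W(f, L) = -¾ (W(f, L) = -¾ + (f - f)/4 = -¾ + (¼)*0 = -¾ + 0 = -¾)
u = -5
d(E, s) = -(-5 + E)/(4*(5/2 + s)) (d(E, s) = -(E - 5)/(4*(s + 5/2)) = -(-5 + E)/(4*(5/2 + s)))
-2536 - d(W(1, -8), 16) = -2536 - (5 - 1*(-¾))/(2*(5 + 2*16)) = -2536 - (5 + ¾)/(2*(5 + 32)) = -2536 - 23/(2*37*4) = -2536 - 1*23/296 = -2536 - 23/296 = -750679/296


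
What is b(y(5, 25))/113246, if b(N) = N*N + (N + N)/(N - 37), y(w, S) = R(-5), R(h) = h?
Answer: 265/1189083 ≈ 0.00022286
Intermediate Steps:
y(w, S) = -5
b(N) = N² + 2*N/(-37 + N) (b(N) = N² + (2*N)/(-37 + N) = N² + 2*N/(-37 + N))
b(y(5, 25))/113246 = -5*(2 + (-5)² - 37*(-5))/(-37 - 5)/113246 = -5*(2 + 25 + 185)/(-42)*(1/113246) = -5*(-1/42)*212*(1/113246) = (530/21)*(1/113246) = 265/1189083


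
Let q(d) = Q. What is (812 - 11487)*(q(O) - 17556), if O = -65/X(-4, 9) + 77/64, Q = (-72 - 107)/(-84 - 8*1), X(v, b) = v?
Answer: 17239836775/92 ≈ 1.8739e+8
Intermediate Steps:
Q = 179/92 (Q = -179/(-84 - 8) = -179/(-92) = -179*(-1/92) = 179/92 ≈ 1.9457)
O = 1117/64 (O = -65/(-4) + 77/64 = -65*(-1/4) + 77*(1/64) = 65/4 + 77/64 = 1117/64 ≈ 17.453)
q(d) = 179/92
(812 - 11487)*(q(O) - 17556) = (812 - 11487)*(179/92 - 17556) = -10675*(-1614973/92) = 17239836775/92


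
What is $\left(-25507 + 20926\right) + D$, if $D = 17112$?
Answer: $12531$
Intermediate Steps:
$\left(-25507 + 20926\right) + D = \left(-25507 + 20926\right) + 17112 = -4581 + 17112 = 12531$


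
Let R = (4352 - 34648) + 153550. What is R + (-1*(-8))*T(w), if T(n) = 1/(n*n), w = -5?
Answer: 3081358/25 ≈ 1.2325e+5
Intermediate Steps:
T(n) = n⁻² (T(n) = 1/(n²) = n⁻²)
R = 123254 (R = -30296 + 153550 = 123254)
R + (-1*(-8))*T(w) = 123254 - 1*(-8)/(-5)² = 123254 + 8*(1/25) = 123254 + 8/25 = 3081358/25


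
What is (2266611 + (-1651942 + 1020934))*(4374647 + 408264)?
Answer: 7822943580333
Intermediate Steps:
(2266611 + (-1651942 + 1020934))*(4374647 + 408264) = (2266611 - 631008)*4782911 = 1635603*4782911 = 7822943580333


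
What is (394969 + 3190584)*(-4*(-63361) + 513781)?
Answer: 2750925900425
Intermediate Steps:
(394969 + 3190584)*(-4*(-63361) + 513781) = 3585553*(253444 + 513781) = 3585553*767225 = 2750925900425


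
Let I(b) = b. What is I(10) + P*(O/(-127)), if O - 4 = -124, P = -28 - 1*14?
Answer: -3770/127 ≈ -29.685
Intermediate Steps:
P = -42 (P = -28 - 14 = -42)
O = -120 (O = 4 - 124 = -120)
I(10) + P*(O/(-127)) = 10 - (-5040)/(-127) = 10 - (-5040)*(-1)/127 = 10 - 42*120/127 = 10 - 5040/127 = -3770/127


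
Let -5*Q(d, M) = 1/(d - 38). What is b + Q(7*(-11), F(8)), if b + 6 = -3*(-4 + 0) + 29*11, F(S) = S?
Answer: 186876/575 ≈ 325.00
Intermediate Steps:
b = 325 (b = -6 + (-3*(-4 + 0) + 29*11) = -6 + (-3*(-4) + 319) = -6 + (12 + 319) = -6 + 331 = 325)
Q(d, M) = -1/(5*(-38 + d)) (Q(d, M) = -1/(5*(d - 38)) = -1/(5*(-38 + d)))
b + Q(7*(-11), F(8)) = 325 - 1/(-190 + 5*(7*(-11))) = 325 - 1/(-190 + 5*(-77)) = 325 - 1/(-190 - 385) = 325 - 1/(-575) = 325 - 1*(-1/575) = 325 + 1/575 = 186876/575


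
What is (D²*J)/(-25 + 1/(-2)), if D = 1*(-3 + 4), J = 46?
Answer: -92/51 ≈ -1.8039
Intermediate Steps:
D = 1 (D = 1*1 = 1)
(D²*J)/(-25 + 1/(-2)) = (1²*46)/(-25 + 1/(-2)) = (1*46)/(-25 - ½) = 46/(-51/2) = 46*(-2/51) = -92/51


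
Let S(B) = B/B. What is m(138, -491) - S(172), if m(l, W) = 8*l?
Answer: 1103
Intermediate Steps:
S(B) = 1
m(138, -491) - S(172) = 8*138 - 1*1 = 1104 - 1 = 1103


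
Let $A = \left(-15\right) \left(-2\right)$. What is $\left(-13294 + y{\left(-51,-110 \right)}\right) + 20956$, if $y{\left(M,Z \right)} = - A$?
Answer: $7632$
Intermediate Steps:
$A = 30$
$y{\left(M,Z \right)} = -30$ ($y{\left(M,Z \right)} = \left(-1\right) 30 = -30$)
$\left(-13294 + y{\left(-51,-110 \right)}\right) + 20956 = \left(-13294 - 30\right) + 20956 = -13324 + 20956 = 7632$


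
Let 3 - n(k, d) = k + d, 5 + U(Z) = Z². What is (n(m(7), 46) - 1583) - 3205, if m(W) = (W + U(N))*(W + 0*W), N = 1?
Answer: -4852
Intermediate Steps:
U(Z) = -5 + Z²
m(W) = W*(-4 + W) (m(W) = (W + (-5 + 1²))*(W + 0*W) = (W + (-5 + 1))*(W + 0) = (W - 4)*W = (-4 + W)*W = W*(-4 + W))
n(k, d) = 3 - d - k (n(k, d) = 3 - (k + d) = 3 - (d + k) = 3 + (-d - k) = 3 - d - k)
(n(m(7), 46) - 1583) - 3205 = ((3 - 1*46 - 7*(-4 + 7)) - 1583) - 3205 = ((3 - 46 - 7*3) - 1583) - 3205 = ((3 - 46 - 1*21) - 1583) - 3205 = ((3 - 46 - 21) - 1583) - 3205 = (-64 - 1583) - 3205 = -1647 - 3205 = -4852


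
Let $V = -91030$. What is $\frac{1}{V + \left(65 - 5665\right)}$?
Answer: $- \frac{1}{96630} \approx -1.0349 \cdot 10^{-5}$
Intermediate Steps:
$\frac{1}{V + \left(65 - 5665\right)} = \frac{1}{-91030 + \left(65 - 5665\right)} = \frac{1}{-91030 - 5600} = \frac{1}{-96630} = - \frac{1}{96630}$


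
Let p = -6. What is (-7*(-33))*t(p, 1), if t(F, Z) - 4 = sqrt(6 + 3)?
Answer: 1617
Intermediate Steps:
t(F, Z) = 7 (t(F, Z) = 4 + sqrt(6 + 3) = 4 + sqrt(9) = 4 + 3 = 7)
(-7*(-33))*t(p, 1) = -7*(-33)*7 = 231*7 = 1617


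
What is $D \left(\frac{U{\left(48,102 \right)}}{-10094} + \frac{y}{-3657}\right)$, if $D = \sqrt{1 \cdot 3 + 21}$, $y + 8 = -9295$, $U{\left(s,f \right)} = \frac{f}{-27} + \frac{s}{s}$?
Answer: $\frac{281743921 \sqrt{6}}{55370637} \approx 12.464$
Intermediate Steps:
$U{\left(s,f \right)} = 1 - \frac{f}{27}$ ($U{\left(s,f \right)} = f \left(- \frac{1}{27}\right) + 1 = - \frac{f}{27} + 1 = 1 - \frac{f}{27}$)
$y = -9303$ ($y = -8 - 9295 = -9303$)
$D = 2 \sqrt{6}$ ($D = \sqrt{3 + 21} = \sqrt{24} = 2 \sqrt{6} \approx 4.899$)
$D \left(\frac{U{\left(48,102 \right)}}{-10094} + \frac{y}{-3657}\right) = 2 \sqrt{6} \left(\frac{1 - \frac{34}{9}}{-10094} - \frac{9303}{-3657}\right) = 2 \sqrt{6} \left(\left(1 - \frac{34}{9}\right) \left(- \frac{1}{10094}\right) - - \frac{3101}{1219}\right) = 2 \sqrt{6} \left(\left(- \frac{25}{9}\right) \left(- \frac{1}{10094}\right) + \frac{3101}{1219}\right) = 2 \sqrt{6} \left(\frac{25}{90846} + \frac{3101}{1219}\right) = 2 \sqrt{6} \cdot \frac{281743921}{110741274} = \frac{281743921 \sqrt{6}}{55370637}$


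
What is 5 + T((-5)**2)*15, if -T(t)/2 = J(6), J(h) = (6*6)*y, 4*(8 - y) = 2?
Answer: -8095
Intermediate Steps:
y = 15/2 (y = 8 - 1/4*2 = 8 - 1/2 = 15/2 ≈ 7.5000)
J(h) = 270 (J(h) = (6*6)*(15/2) = 36*(15/2) = 270)
T(t) = -540 (T(t) = -2*270 = -540)
5 + T((-5)**2)*15 = 5 - 540*15 = 5 - 8100 = -8095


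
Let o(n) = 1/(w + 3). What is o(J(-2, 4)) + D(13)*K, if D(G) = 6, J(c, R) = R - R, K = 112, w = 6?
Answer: 6049/9 ≈ 672.11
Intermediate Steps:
J(c, R) = 0
o(n) = 1/9 (o(n) = 1/(6 + 3) = 1/9)
o(J(-2, 4)) + D(13)*K = 1/9 + 6*112 = 1/9 + 672 = 6049/9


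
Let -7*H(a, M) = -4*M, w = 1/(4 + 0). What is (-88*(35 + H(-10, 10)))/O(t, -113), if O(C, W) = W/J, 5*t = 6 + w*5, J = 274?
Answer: 6871920/791 ≈ 8687.6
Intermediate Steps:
w = ¼ (w = 1/4 = ¼ ≈ 0.25000)
H(a, M) = 4*M/7 (H(a, M) = -(-4)*M/7 = 4*M/7)
t = 29/20 (t = (6 + (¼)*5)/5 = (6 + 5/4)/5 = (⅕)*(29/4) = 29/20 ≈ 1.4500)
O(C, W) = W/274
(-88*(35 + H(-10, 10)))/O(t, -113) = (-88*(35 + (4/7)*10))/(((1/274)*(-113))) = (-88*(35 + 40/7))/(-113/274) = -88*285/7*(-274/113) = -25080/7*(-274/113) = 6871920/791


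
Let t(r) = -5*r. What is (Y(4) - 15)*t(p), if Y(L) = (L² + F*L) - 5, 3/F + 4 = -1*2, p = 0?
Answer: 0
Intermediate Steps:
F = -½ (F = 3/(-4 - 1*2) = 3/(-4 - 2) = 3/(-6) = 3*(-⅙) = -½ ≈ -0.50000)
Y(L) = -5 + L² - L/2 (Y(L) = (L² - L/2) - 5 = -5 + L² - L/2)
(Y(4) - 15)*t(p) = ((-5 + 4² - ½*4) - 15)*(-5*0) = ((-5 + 16 - 2) - 15)*0 = (9 - 15)*0 = -6*0 = 0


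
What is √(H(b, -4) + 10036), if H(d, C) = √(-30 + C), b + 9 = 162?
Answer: √(10036 + I*√34) ≈ 100.18 + 0.0291*I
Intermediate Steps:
b = 153 (b = -9 + 162 = 153)
√(H(b, -4) + 10036) = √(√(-30 - 4) + 10036) = √(√(-34) + 10036) = √(I*√34 + 10036) = √(10036 + I*√34)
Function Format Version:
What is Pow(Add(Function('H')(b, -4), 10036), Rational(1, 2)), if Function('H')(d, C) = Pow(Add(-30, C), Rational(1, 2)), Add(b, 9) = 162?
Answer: Pow(Add(10036, Mul(I, Pow(34, Rational(1, 2)))), Rational(1, 2)) ≈ Add(100.18, Mul(0.0291, I))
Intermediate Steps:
b = 153 (b = Add(-9, 162) = 153)
Pow(Add(Function('H')(b, -4), 10036), Rational(1, 2)) = Pow(Add(Pow(Add(-30, -4), Rational(1, 2)), 10036), Rational(1, 2)) = Pow(Add(Pow(-34, Rational(1, 2)), 10036), Rational(1, 2)) = Pow(Add(Mul(I, Pow(34, Rational(1, 2))), 10036), Rational(1, 2)) = Pow(Add(10036, Mul(I, Pow(34, Rational(1, 2)))), Rational(1, 2))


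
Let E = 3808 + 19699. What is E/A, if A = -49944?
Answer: -23507/49944 ≈ -0.47067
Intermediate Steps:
E = 23507
E/A = 23507/(-49944) = 23507*(-1/49944) = -23507/49944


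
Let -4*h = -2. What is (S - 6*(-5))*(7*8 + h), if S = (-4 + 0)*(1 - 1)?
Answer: 1695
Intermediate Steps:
h = ½ (h = -¼*(-2) = ½ ≈ 0.50000)
S = 0 (S = -4*0 = 0)
(S - 6*(-5))*(7*8 + h) = (0 - 6*(-5))*(7*8 + ½) = (0 + 30)*(56 + ½) = 30*(113/2) = 1695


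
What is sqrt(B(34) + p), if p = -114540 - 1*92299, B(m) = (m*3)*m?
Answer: I*sqrt(203371) ≈ 450.97*I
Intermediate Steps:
B(m) = 3*m**2 (B(m) = (3*m)*m = 3*m**2)
p = -206839 (p = -114540 - 92299 = -206839)
sqrt(B(34) + p) = sqrt(3*34**2 - 206839) = sqrt(3*1156 - 206839) = sqrt(3468 - 206839) = sqrt(-203371) = I*sqrt(203371)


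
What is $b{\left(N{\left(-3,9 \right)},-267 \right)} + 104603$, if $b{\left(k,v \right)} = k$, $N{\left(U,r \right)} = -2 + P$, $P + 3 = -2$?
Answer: $104596$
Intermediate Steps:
$P = -5$ ($P = -3 - 2 = -5$)
$N{\left(U,r \right)} = -7$ ($N{\left(U,r \right)} = -2 - 5 = -7$)
$b{\left(N{\left(-3,9 \right)},-267 \right)} + 104603 = -7 + 104603 = 104596$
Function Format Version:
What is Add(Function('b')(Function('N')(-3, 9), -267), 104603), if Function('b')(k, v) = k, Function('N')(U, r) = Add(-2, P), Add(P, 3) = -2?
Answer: 104596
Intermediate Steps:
P = -5 (P = Add(-3, -2) = -5)
Function('N')(U, r) = -7 (Function('N')(U, r) = Add(-2, -5) = -7)
Add(Function('b')(Function('N')(-3, 9), -267), 104603) = Add(-7, 104603) = 104596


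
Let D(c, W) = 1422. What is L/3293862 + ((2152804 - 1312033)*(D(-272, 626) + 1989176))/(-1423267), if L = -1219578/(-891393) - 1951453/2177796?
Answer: -274402772428925223344127012665/233353107110467582562808 ≈ -1.1759e+6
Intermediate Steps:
L = 305493515353/647090703276 (L = -1219578*(-1/891393) - 1951453*1/2177796 = 406526/297131 - 1951453/2177796 = 305493515353/647090703276 ≈ 0.47210)
L/3293862 + ((2152804 - 1312033)*(D(-272, 626) + 1989176))/(-1423267) = (305493515353/647090703276)/3293862 + ((2152804 - 1312033)*(1422 + 1989176))/(-1423267) = (305493515353/647090703276)*(1/3293862) + (840771*1990598)*(-1/1423267) = 23499501181/163955959851853224 + 1673637071058*(-1/1423267) = 23499501181/163955959851853224 - 1673637071058/1423267 = -274402772428925223344127012665/233353107110467582562808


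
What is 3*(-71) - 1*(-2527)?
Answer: 2314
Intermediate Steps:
3*(-71) - 1*(-2527) = -213 + 2527 = 2314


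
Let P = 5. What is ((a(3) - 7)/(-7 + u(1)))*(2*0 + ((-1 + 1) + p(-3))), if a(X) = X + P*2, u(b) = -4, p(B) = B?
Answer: 18/11 ≈ 1.6364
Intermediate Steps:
a(X) = 10 + X (a(X) = X + 5*2 = X + 10 = 10 + X)
((a(3) - 7)/(-7 + u(1)))*(2*0 + ((-1 + 1) + p(-3))) = (((10 + 3) - 7)/(-7 - 4))*(2*0 + ((-1 + 1) - 3)) = ((13 - 7)/(-11))*(0 + (0 - 3)) = (6*(-1/11))*(0 - 3) = -6/11*(-3) = 18/11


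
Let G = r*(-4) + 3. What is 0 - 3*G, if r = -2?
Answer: -33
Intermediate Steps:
G = 11 (G = -2*(-4) + 3 = 8 + 3 = 11)
0 - 3*G = 0 - 3*11 = 0 - 33 = -33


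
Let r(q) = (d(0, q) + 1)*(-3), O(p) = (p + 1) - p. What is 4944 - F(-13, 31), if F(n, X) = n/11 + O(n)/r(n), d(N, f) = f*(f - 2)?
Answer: 31985447/6468 ≈ 4945.2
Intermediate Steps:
d(N, f) = f*(-2 + f)
O(p) = 1 (O(p) = (1 + p) - p = 1)
r(q) = -3 - 3*q*(-2 + q) (r(q) = (q*(-2 + q) + 1)*(-3) = (1 + q*(-2 + q))*(-3) = -3 - 3*q*(-2 + q))
F(n, X) = 1/(-3 - 3*n*(-2 + n)) + n/11 (F(n, X) = n/11 + 1/(-3 - 3*n*(-2 + n)) = 1/(-3 - 3*n*(-2 + n)) + n/11)
4944 - F(-13, 31) = 4944 - (-11 + 3*(-13)*(1 - 13*(-2 - 13)))/(33*(1 - 13*(-2 - 13))) = 4944 - (-11 + 3*(-13)*(1 - 13*(-15)))/(33*(1 - 13*(-15))) = 4944 - (-11 + 3*(-13)*(1 + 195))/(33*(1 + 195)) = 4944 - (-11 + 3*(-13)*196)/(33*196) = 4944 - (-11 - 7644)/(33*196) = 4944 - (-7655)/(33*196) = 4944 - 1*(-7655/6468) = 4944 + 7655/6468 = 31985447/6468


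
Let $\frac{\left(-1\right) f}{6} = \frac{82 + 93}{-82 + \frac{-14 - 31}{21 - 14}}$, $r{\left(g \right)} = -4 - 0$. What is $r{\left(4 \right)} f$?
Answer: $- \frac{29400}{619} \approx -47.496$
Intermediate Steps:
$r{\left(g \right)} = -4$ ($r{\left(g \right)} = -4 + 0 = -4$)
$f = \frac{7350}{619}$ ($f = - 6 \frac{82 + 93}{-82 + \frac{-14 - 31}{21 - 14}} = - 6 \frac{175}{-82 - \frac{45}{7}} = - 6 \frac{175}{- \frac{619}{7}} = - 6 \cdot 175 \left(- \frac{7}{619}\right) = \left(-6\right) \left(- \frac{1225}{619}\right) = \frac{7350}{619} \approx 11.874$)
$r{\left(4 \right)} f = \left(-4\right) \frac{7350}{619} = - \frac{29400}{619}$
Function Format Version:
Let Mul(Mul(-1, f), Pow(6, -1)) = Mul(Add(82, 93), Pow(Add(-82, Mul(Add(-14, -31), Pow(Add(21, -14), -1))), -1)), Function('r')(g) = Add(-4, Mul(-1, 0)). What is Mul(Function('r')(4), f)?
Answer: Rational(-29400, 619) ≈ -47.496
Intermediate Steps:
Function('r')(g) = -4 (Function('r')(g) = Add(-4, 0) = -4)
f = Rational(7350, 619) (f = Mul(-6, Mul(Add(82, 93), Pow(Add(-82, Mul(Add(-14, -31), Pow(Add(21, -14), -1))), -1))) = Mul(-6, Mul(175, Pow(Add(-82, Mul(-45, Pow(7, -1))), -1))) = Mul(-6, Mul(175, Pow(Add(-82, Mul(-45, Rational(1, 7))), -1))) = Mul(-6, Mul(175, Pow(Add(-82, Rational(-45, 7)), -1))) = Mul(-6, Mul(175, Pow(Rational(-619, 7), -1))) = Mul(-6, Mul(175, Rational(-7, 619))) = Mul(-6, Rational(-1225, 619)) = Rational(7350, 619) ≈ 11.874)
Mul(Function('r')(4), f) = Mul(-4, Rational(7350, 619)) = Rational(-29400, 619)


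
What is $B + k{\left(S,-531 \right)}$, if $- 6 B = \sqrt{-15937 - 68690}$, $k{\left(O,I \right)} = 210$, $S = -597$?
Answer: $210 - \frac{i \sqrt{9403}}{2} \approx 210.0 - 48.485 i$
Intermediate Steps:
$B = - \frac{i \sqrt{9403}}{2}$ ($B = - \frac{\sqrt{-15937 - 68690}}{6} = - \frac{\sqrt{-84627}}{6} = - \frac{3 i \sqrt{9403}}{6} = - \frac{i \sqrt{9403}}{2} \approx - 48.485 i$)
$B + k{\left(S,-531 \right)} = - \frac{i \sqrt{9403}}{2} + 210 = 210 - \frac{i \sqrt{9403}}{2}$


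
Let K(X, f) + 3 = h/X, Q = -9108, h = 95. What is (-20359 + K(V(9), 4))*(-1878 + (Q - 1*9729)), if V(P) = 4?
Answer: 1685227395/4 ≈ 4.2131e+8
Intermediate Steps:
K(X, f) = -3 + 95/X
(-20359 + K(V(9), 4))*(-1878 + (Q - 1*9729)) = (-20359 + (-3 + 95/4))*(-1878 + (-9108 - 1*9729)) = (-20359 + (-3 + 95*(¼)))*(-1878 + (-9108 - 9729)) = (-20359 + (-3 + 95/4))*(-1878 - 18837) = (-20359 + 83/4)*(-20715) = -81353/4*(-20715) = 1685227395/4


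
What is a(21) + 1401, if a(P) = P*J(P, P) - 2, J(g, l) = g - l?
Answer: 1399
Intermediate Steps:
a(P) = -2 (a(P) = P*(P - P) - 2 = P*0 - 2 = 0 - 2 = -2)
a(21) + 1401 = -2 + 1401 = 1399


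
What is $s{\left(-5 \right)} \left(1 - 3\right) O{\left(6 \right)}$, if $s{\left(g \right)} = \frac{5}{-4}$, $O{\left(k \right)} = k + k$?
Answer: $30$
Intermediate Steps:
$O{\left(k \right)} = 2 k$
$s{\left(g \right)} = - \frac{5}{4}$ ($s{\left(g \right)} = 5 \left(- \frac{1}{4}\right) = - \frac{5}{4}$)
$s{\left(-5 \right)} \left(1 - 3\right) O{\left(6 \right)} = - \frac{5 \left(1 - 3\right)}{4} \cdot 2 \cdot 6 = \left(- \frac{5}{4}\right) \left(-2\right) 12 = \frac{5}{2} \cdot 12 = 30$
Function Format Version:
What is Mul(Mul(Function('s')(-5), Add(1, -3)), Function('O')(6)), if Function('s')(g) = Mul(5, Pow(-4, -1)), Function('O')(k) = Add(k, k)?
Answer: 30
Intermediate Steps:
Function('O')(k) = Mul(2, k)
Function('s')(g) = Rational(-5, 4) (Function('s')(g) = Mul(5, Rational(-1, 4)) = Rational(-5, 4))
Mul(Mul(Function('s')(-5), Add(1, -3)), Function('O')(6)) = Mul(Mul(Rational(-5, 4), Add(1, -3)), Mul(2, 6)) = Mul(Mul(Rational(-5, 4), -2), 12) = Mul(Rational(5, 2), 12) = 30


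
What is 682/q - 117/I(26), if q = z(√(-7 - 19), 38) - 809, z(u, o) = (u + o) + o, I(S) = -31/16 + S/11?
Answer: -740125562/2686575 - 682*I*√26/537315 ≈ -275.49 - 0.0064721*I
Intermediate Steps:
I(S) = -31/16 + S/11 (I(S) = -31*1/16 + S*(1/11) = -31/16 + S/11)
z(u, o) = u + 2*o (z(u, o) = (o + u) + o = u + 2*o)
q = -733 + I*√26 (q = (√(-7 - 19) + 2*38) - 809 = (√(-26) + 76) - 809 = (I*√26 + 76) - 809 = (76 + I*√26) - 809 = -733 + I*√26 ≈ -733.0 + 5.099*I)
682/q - 117/I(26) = 682/(-733 + I*√26) - 117/(-31/16 + (1/11)*26) = 682/(-733 + I*√26) - 117/(-31/16 + 26/11) = 682/(-733 + I*√26) - 117/75/176 = 682/(-733 + I*√26) - 117*176/75 = 682/(-733 + I*√26) - 6864/25 = -6864/25 + 682/(-733 + I*√26)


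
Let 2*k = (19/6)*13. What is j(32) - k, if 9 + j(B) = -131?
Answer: -1927/12 ≈ -160.58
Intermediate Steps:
j(B) = -140 (j(B) = -9 - 131 = -140)
k = 247/12 (k = ((19/6)*13)/2 = (½)*(247/6) = 247/12 ≈ 20.583)
j(32) - k = -140 - 1*247/12 = -140 - 247/12 = -1927/12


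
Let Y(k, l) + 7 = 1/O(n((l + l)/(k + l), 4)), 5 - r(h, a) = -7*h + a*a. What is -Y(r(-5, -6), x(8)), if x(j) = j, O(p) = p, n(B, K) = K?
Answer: 27/4 ≈ 6.7500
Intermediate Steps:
r(h, a) = 5 - a² + 7*h (r(h, a) = 5 - (-7*h + a*a) = 5 - (-7*h + a²) = 5 - (a² - 7*h) = 5 + (-a² + 7*h) = 5 - a² + 7*h)
Y(k, l) = -27/4 (Y(k, l) = -7 + 1/4 = -7 + ¼ = -27/4)
-Y(r(-5, -6), x(8)) = -1*(-27/4) = 27/4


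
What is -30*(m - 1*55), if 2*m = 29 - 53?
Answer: 2010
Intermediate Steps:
m = -12 (m = (29 - 53)/2 = (1/2)*(-24) = -12)
-30*(m - 1*55) = -30*(-12 - 1*55) = -30*(-12 - 55) = -30*(-67) = 2010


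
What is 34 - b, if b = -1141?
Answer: 1175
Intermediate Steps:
34 - b = 34 - 1*(-1141) = 34 + 1141 = 1175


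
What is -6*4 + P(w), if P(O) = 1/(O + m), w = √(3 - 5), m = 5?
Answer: (-24*√2 + 119*I)/(√2 - 5*I) ≈ -23.815 - 0.052378*I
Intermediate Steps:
w = I*√2 (w = √(-2) = I*√2 ≈ 1.4142*I)
P(O) = 1/(5 + O) (P(O) = 1/(O + 5) = 1/(5 + O))
-6*4 + P(w) = -6*4 + 1/(5 + I*√2) = -24 + 1/(5 + I*√2)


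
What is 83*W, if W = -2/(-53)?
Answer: 166/53 ≈ 3.1321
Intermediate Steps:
W = 2/53 (W = -2*(-1/53) = 2/53 ≈ 0.037736)
83*W = 83*(2/53) = 166/53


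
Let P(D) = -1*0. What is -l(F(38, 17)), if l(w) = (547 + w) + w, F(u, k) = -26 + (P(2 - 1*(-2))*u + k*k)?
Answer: -1073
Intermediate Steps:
P(D) = 0
F(u, k) = -26 + k² (F(u, k) = -26 + (0*u + k*k) = -26 + (0 + k²) = -26 + k²)
l(w) = 547 + 2*w
-l(F(38, 17)) = -(547 + 2*(-26 + 17²)) = -(547 + 2*(-26 + 289)) = -(547 + 2*263) = -(547 + 526) = -1*1073 = -1073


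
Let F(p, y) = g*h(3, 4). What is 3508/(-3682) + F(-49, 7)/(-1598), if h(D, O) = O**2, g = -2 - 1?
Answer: -1357262/1470959 ≈ -0.92271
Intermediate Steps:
g = -3
F(p, y) = -48 (F(p, y) = -3*4**2 = -3*16 = -48)
3508/(-3682) + F(-49, 7)/(-1598) = 3508/(-3682) - 48/(-1598) = 3508*(-1/3682) - 48*(-1/1598) = -1754/1841 + 24/799 = -1357262/1470959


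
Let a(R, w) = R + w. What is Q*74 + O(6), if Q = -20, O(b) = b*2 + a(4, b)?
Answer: -1458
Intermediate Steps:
O(b) = 4 + 3*b (O(b) = b*2 + (4 + b) = 2*b + (4 + b) = 4 + 3*b)
Q*74 + O(6) = -20*74 + (4 + 3*6) = -1480 + (4 + 18) = -1480 + 22 = -1458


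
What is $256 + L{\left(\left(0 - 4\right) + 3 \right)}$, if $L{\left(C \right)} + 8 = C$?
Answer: $247$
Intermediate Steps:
$L{\left(C \right)} = -8 + C$
$256 + L{\left(\left(0 - 4\right) + 3 \right)} = 256 + \left(-8 + \left(\left(0 - 4\right) + 3\right)\right) = 256 + \left(-8 + \left(-4 + 3\right)\right) = 256 - 9 = 247$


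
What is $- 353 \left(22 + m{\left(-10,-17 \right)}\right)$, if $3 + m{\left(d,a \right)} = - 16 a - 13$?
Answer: $-98134$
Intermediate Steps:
$m{\left(d,a \right)} = -16 - 16 a$ ($m{\left(d,a \right)} = -3 - \left(13 + 16 a\right) = -16 - 16 a$)
$- 353 \left(22 + m{\left(-10,-17 \right)}\right) = - 353 \left(22 - -256\right) = - 353 \left(22 + \left(-16 + 272\right)\right) = - 353 \left(22 + 256\right) = \left(-353\right) 278 = -98134$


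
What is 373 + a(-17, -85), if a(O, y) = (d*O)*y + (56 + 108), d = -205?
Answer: -295688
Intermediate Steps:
a(O, y) = 164 - 205*O*y (a(O, y) = (-205*O)*y + (56 + 108) = -205*O*y + 164 = 164 - 205*O*y)
373 + a(-17, -85) = 373 + (164 - 205*(-17)*(-85)) = 373 + (164 - 296225) = 373 - 296061 = -295688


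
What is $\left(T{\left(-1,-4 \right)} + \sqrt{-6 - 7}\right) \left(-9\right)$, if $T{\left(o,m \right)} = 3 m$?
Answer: $108 - 9 i \sqrt{13} \approx 108.0 - 32.45 i$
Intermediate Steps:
$\left(T{\left(-1,-4 \right)} + \sqrt{-6 - 7}\right) \left(-9\right) = \left(3 \left(-4\right) + \sqrt{-6 - 7}\right) \left(-9\right) = \left(-12 + \sqrt{-13}\right) \left(-9\right) = \left(-12 + i \sqrt{13}\right) \left(-9\right) = 108 - 9 i \sqrt{13}$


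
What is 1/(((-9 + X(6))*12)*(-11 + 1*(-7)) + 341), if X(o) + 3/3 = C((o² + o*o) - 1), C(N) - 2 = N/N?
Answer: 1/1853 ≈ 0.00053967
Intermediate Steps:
C(N) = 3 (C(N) = 2 + N/N = 2 + 1 = 3)
X(o) = 2 (X(o) = -1 + 3 = 2)
1/(((-9 + X(6))*12)*(-11 + 1*(-7)) + 341) = 1/(((-9 + 2)*12)*(-11 + 1*(-7)) + 341) = 1/((-7*12)*(-11 - 7) + 341) = 1/(-84*(-18) + 341) = 1/(1512 + 341) = 1/1853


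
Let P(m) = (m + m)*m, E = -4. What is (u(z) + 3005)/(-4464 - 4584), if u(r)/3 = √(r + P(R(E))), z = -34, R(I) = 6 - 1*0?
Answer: -3005/9048 - √38/3016 ≈ -0.33416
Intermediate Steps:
R(I) = 6 (R(I) = 6 + 0 = 6)
P(m) = 2*m² (P(m) = (2*m)*m = 2*m²)
u(r) = 3*√(72 + r) (u(r) = 3*√(r + 2*6²) = 3*√(r + 2*36) = 3*√(r + 72) = 3*√(72 + r))
(u(z) + 3005)/(-4464 - 4584) = (3*√(72 - 34) + 3005)/(-4464 - 4584) = (3*√38 + 3005)/(-9048) = (3005 + 3*√38)*(-1/9048) = -3005/9048 - √38/3016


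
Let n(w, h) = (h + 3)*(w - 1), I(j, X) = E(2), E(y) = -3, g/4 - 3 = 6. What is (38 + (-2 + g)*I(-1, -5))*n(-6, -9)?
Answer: -2688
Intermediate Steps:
g = 36 (g = 12 + 4*6 = 12 + 24 = 36)
I(j, X) = -3
n(w, h) = (-1 + w)*(3 + h) (n(w, h) = (3 + h)*(-1 + w) = (-1 + w)*(3 + h))
(38 + (-2 + g)*I(-1, -5))*n(-6, -9) = (38 + (-2 + 36)*(-3))*(-3 - 1*(-9) + 3*(-6) - 9*(-6)) = (38 + 34*(-3))*(-3 + 9 - 18 + 54) = (38 - 102)*42 = -64*42 = -2688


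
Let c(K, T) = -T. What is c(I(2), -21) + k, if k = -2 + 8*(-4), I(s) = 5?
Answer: -13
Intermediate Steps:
k = -34 (k = -2 - 32 = -34)
c(I(2), -21) + k = -1*(-21) - 34 = 21 - 34 = -13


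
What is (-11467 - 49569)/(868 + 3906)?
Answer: -30518/2387 ≈ -12.785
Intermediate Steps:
(-11467 - 49569)/(868 + 3906) = -61036/4774 = -61036*1/4774 = -30518/2387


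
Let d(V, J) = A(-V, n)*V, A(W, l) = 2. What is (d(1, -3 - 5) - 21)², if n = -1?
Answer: 361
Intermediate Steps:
d(V, J) = 2*V
(d(1, -3 - 5) - 21)² = (2*1 - 21)² = (2 - 21)² = (-19)² = 361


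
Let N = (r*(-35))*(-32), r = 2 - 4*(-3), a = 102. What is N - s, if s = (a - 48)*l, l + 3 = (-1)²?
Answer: 15788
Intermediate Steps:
l = -2 (l = -3 + (-1)² = -3 + 1 = -2)
s = -108 (s = (102 - 48)*(-2) = 54*(-2) = -108)
r = 14 (r = 2 + 12 = 14)
N = 15680 (N = (14*(-35))*(-32) = -490*(-32) = 15680)
N - s = 15680 - 1*(-108) = 15680 + 108 = 15788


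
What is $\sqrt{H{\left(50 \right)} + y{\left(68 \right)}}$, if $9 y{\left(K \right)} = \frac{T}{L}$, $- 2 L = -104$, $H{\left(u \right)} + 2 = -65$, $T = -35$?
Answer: $\frac{i \sqrt{408083}}{78} \approx 8.1899 i$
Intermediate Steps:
$H{\left(u \right)} = -67$ ($H{\left(u \right)} = -2 - 65 = -67$)
$L = 52$ ($L = \left(- \frac{1}{2}\right) \left(-104\right) = 52$)
$y{\left(K \right)} = - \frac{35}{468}$ ($y{\left(K \right)} = \frac{\left(-35\right) \frac{1}{52}}{9} = \frac{1}{9} \left(- \frac{35}{52}\right) = - \frac{35}{468}$)
$\sqrt{H{\left(50 \right)} + y{\left(68 \right)}} = \sqrt{-67 - \frac{35}{468}} = \sqrt{- \frac{31391}{468}} = \frac{i \sqrt{408083}}{78}$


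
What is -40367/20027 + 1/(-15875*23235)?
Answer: -14889595034402/7387071601875 ≈ -2.0156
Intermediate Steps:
-40367/20027 + 1/(-15875*23235) = -40367*1/20027 - 1/15875*1/23235 = -40367/20027 - 1/368855625 = -14889595034402/7387071601875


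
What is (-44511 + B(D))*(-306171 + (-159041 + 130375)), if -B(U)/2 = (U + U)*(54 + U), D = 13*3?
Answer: 19761744903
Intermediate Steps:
D = 39
B(U) = -4*U*(54 + U) (B(U) = -2*(U + U)*(54 + U) = -2*2*U*(54 + U) = -4*U*(54 + U))
(-44511 + B(D))*(-306171 + (-159041 + 130375)) = (-44511 - 4*39*(54 + 39))*(-306171 + (-159041 + 130375)) = (-44511 - 4*39*93)*(-306171 - 28666) = (-44511 - 14508)*(-334837) = -59019*(-334837) = 19761744903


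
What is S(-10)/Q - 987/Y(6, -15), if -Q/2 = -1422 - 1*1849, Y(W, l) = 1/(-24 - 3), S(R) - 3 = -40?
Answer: 174337721/6542 ≈ 26649.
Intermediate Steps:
S(R) = -37 (S(R) = 3 - 40 = -37)
Y(W, l) = -1/27 (Y(W, l) = 1/(-27) = -1/27)
Q = 6542 (Q = -2*(-1422 - 1*1849) = -2*(-1422 - 1849) = -2*(-3271) = 6542)
S(-10)/Q - 987/Y(6, -15) = -37/6542 - 987/(-1/27) = -37*1/6542 - 987*(-27) = -37/6542 + 26649 = 174337721/6542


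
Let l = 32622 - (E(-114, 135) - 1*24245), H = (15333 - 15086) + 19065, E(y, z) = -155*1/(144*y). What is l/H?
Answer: 933528517/317025792 ≈ 2.9446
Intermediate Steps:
E(y, z) = -155/(144*y)
H = 19312 (H = 247 + 19065 = 19312)
l = 933528517/16416 (l = 32622 - (-155/144/(-114) - 1*24245) = 32622 - (-155/144*(-1/114) - 24245) = 32622 - (155/16416 - 24245) = 32622 - 1*(-398005765/16416) = 32622 + 398005765/16416 = 933528517/16416 ≈ 56867.)
l/H = (933528517/16416)/19312 = (933528517/16416)*(1/19312) = 933528517/317025792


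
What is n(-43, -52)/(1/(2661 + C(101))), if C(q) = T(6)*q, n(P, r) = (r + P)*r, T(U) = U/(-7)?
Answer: 89023740/7 ≈ 1.2718e+7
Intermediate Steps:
T(U) = -U/7 (T(U) = U*(-⅐) = -U/7)
n(P, r) = r*(P + r) (n(P, r) = (P + r)*r = r*(P + r))
C(q) = -6*q/7 (C(q) = (-⅐*6)*q = -6*q/7)
n(-43, -52)/(1/(2661 + C(101))) = (-52*(-43 - 52))/(1/(2661 - 6/7*101)) = (-52*(-95))/(1/(2661 - 606/7)) = 4940/(1/(18021/7)) = 4940/(7/18021) = 4940*(18021/7) = 89023740/7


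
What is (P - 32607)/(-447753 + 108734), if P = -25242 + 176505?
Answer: -118656/339019 ≈ -0.35000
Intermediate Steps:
P = 151263
(P - 32607)/(-447753 + 108734) = (151263 - 32607)/(-447753 + 108734) = 118656/(-339019) = 118656*(-1/339019) = -118656/339019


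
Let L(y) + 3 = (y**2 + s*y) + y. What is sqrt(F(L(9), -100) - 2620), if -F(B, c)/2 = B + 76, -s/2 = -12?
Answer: I*sqrt(3378) ≈ 58.121*I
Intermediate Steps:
s = 24 (s = -2*(-12) = 24)
L(y) = -3 + y**2 + 25*y (L(y) = -3 + ((y**2 + 24*y) + y) = -3 + (y**2 + 25*y) = -3 + y**2 + 25*y)
F(B, c) = -152 - 2*B (F(B, c) = -2*(B + 76) = -2*(76 + B) = -152 - 2*B)
sqrt(F(L(9), -100) - 2620) = sqrt((-152 - 2*(-3 + 9**2 + 25*9)) - 2620) = sqrt((-152 - 2*(-3 + 81 + 225)) - 2620) = sqrt((-152 - 2*303) - 2620) = sqrt((-152 - 606) - 2620) = sqrt(-758 - 2620) = sqrt(-3378) = I*sqrt(3378)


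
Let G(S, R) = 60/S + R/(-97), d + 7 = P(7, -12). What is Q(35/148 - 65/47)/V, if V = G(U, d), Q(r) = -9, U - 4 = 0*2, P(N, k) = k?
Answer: -873/1474 ≈ -0.59227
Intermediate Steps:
U = 4 (U = 4 + 0*2 = 4 + 0 = 4)
d = -19 (d = -7 - 12 = -19)
G(S, R) = 60/S - R/97 (G(S, R) = 60/S + R*(-1/97) = 60/S - R/97)
V = 1474/97 (V = 60/4 - 1/97*(-19) = 60*(1/4) + 19/97 = 15 + 19/97 = 1474/97 ≈ 15.196)
Q(35/148 - 65/47)/V = -9/1474/97 = -9*97/1474 = -873/1474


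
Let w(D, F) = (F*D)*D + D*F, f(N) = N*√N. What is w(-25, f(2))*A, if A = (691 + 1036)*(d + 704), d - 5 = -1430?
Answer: -1494200400*√2 ≈ -2.1131e+9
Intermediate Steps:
d = -1425 (d = 5 - 1430 = -1425)
f(N) = N^(3/2)
A = -1245167 (A = (691 + 1036)*(-1425 + 704) = 1727*(-721) = -1245167)
w(D, F) = D*F + F*D² (w(D, F) = (D*F)*D + D*F = F*D² + D*F = D*F + F*D²)
w(-25, f(2))*A = -25*2^(3/2)*(1 - 25)*(-1245167) = -25*2*√2*(-24)*(-1245167) = (1200*√2)*(-1245167) = -1494200400*√2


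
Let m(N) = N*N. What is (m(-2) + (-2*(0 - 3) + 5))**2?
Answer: 225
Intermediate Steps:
m(N) = N**2
(m(-2) + (-2*(0 - 3) + 5))**2 = ((-2)**2 + (-2*(0 - 3) + 5))**2 = (4 + (-2*(-3) + 5))**2 = (4 + (6 + 5))**2 = (4 + 11)**2 = 15**2 = 225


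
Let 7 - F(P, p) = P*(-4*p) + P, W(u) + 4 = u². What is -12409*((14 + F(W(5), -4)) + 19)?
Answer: 3933653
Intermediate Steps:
W(u) = -4 + u²
F(P, p) = 7 - P + 4*P*p (F(P, p) = 7 - (P*(-4*p) + P) = 7 - (-4*P*p + P) = 7 - (P - 4*P*p) = 7 + (-P + 4*P*p) = 7 - P + 4*P*p)
-12409*((14 + F(W(5), -4)) + 19) = -12409*((14 + (7 - (-4 + 5²) + 4*(-4 + 5²)*(-4))) + 19) = -12409*((14 + (7 - (-4 + 25) + 4*(-4 + 25)*(-4))) + 19) = -12409*((14 + (7 - 1*21 + 4*21*(-4))) + 19) = -12409*((14 + (7 - 21 - 336)) + 19) = -12409*((14 - 350) + 19) = -12409*(-336 + 19) = -12409*(-317) = 3933653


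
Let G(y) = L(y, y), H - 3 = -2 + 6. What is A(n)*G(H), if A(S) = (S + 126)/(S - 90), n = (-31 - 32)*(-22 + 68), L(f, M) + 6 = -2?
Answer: -616/83 ≈ -7.4217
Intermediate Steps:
L(f, M) = -8 (L(f, M) = -6 - 2 = -8)
H = 7 (H = 3 + (-2 + 6) = 3 + 4 = 7)
G(y) = -8
n = -2898 (n = -63*46 = -2898)
A(S) = (126 + S)/(-90 + S)
A(n)*G(H) = ((126 - 2898)/(-90 - 2898))*(-8) = (-2772/(-2988))*(-8) = -1/2988*(-2772)*(-8) = (77/83)*(-8) = -616/83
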